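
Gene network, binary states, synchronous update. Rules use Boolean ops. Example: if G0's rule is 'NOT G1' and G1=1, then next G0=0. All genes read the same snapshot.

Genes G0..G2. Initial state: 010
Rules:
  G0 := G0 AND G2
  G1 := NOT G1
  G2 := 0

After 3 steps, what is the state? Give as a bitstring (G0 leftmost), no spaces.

Step 1: G0=G0&G2=0&0=0 G1=NOT G1=NOT 1=0 G2=0(const) -> 000
Step 2: G0=G0&G2=0&0=0 G1=NOT G1=NOT 0=1 G2=0(const) -> 010
Step 3: G0=G0&G2=0&0=0 G1=NOT G1=NOT 1=0 G2=0(const) -> 000

000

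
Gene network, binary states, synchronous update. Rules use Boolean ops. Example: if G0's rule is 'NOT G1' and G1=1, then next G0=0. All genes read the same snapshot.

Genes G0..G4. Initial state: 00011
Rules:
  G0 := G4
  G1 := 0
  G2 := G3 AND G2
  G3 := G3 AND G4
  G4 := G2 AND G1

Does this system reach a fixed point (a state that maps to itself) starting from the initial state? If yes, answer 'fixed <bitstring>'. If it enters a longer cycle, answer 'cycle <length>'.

Step 0: 00011
Step 1: G0=G4=1 G1=0(const) G2=G3&G2=1&0=0 G3=G3&G4=1&1=1 G4=G2&G1=0&0=0 -> 10010
Step 2: G0=G4=0 G1=0(const) G2=G3&G2=1&0=0 G3=G3&G4=1&0=0 G4=G2&G1=0&0=0 -> 00000
Step 3: G0=G4=0 G1=0(const) G2=G3&G2=0&0=0 G3=G3&G4=0&0=0 G4=G2&G1=0&0=0 -> 00000
Fixed point reached at step 2: 00000

Answer: fixed 00000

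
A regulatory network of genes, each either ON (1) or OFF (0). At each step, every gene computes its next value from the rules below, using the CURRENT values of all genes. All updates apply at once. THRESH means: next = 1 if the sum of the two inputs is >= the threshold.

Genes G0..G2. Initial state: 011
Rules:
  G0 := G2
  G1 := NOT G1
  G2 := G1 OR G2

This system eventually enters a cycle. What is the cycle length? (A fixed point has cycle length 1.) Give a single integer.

Answer: 2

Derivation:
Step 0: 011
Step 1: G0=G2=1 G1=NOT G1=NOT 1=0 G2=G1|G2=1|1=1 -> 101
Step 2: G0=G2=1 G1=NOT G1=NOT 0=1 G2=G1|G2=0|1=1 -> 111
Step 3: G0=G2=1 G1=NOT G1=NOT 1=0 G2=G1|G2=1|1=1 -> 101
State from step 3 equals state from step 1 -> cycle length 2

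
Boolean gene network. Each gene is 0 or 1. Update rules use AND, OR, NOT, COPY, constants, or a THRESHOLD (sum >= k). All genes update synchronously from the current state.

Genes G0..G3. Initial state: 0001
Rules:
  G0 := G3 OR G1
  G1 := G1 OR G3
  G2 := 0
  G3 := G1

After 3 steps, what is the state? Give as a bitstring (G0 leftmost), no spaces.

Step 1: G0=G3|G1=1|0=1 G1=G1|G3=0|1=1 G2=0(const) G3=G1=0 -> 1100
Step 2: G0=G3|G1=0|1=1 G1=G1|G3=1|0=1 G2=0(const) G3=G1=1 -> 1101
Step 3: G0=G3|G1=1|1=1 G1=G1|G3=1|1=1 G2=0(const) G3=G1=1 -> 1101

1101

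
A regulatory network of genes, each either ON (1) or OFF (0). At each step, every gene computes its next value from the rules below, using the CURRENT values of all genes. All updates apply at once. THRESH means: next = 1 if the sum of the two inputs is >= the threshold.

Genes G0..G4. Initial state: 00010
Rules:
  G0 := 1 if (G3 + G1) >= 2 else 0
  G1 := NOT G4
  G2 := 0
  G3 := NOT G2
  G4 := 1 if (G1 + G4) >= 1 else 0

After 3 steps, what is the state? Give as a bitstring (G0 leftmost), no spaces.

Step 1: G0=(1+0>=2)=0 G1=NOT G4=NOT 0=1 G2=0(const) G3=NOT G2=NOT 0=1 G4=(0+0>=1)=0 -> 01010
Step 2: G0=(1+1>=2)=1 G1=NOT G4=NOT 0=1 G2=0(const) G3=NOT G2=NOT 0=1 G4=(1+0>=1)=1 -> 11011
Step 3: G0=(1+1>=2)=1 G1=NOT G4=NOT 1=0 G2=0(const) G3=NOT G2=NOT 0=1 G4=(1+1>=1)=1 -> 10011

10011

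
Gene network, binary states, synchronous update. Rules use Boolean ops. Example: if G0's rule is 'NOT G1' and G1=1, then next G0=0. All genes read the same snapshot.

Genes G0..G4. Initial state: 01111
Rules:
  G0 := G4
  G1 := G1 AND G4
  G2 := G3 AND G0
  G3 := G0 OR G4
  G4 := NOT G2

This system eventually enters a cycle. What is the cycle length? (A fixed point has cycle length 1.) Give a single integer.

Answer: 2

Derivation:
Step 0: 01111
Step 1: G0=G4=1 G1=G1&G4=1&1=1 G2=G3&G0=1&0=0 G3=G0|G4=0|1=1 G4=NOT G2=NOT 1=0 -> 11010
Step 2: G0=G4=0 G1=G1&G4=1&0=0 G2=G3&G0=1&1=1 G3=G0|G4=1|0=1 G4=NOT G2=NOT 0=1 -> 00111
Step 3: G0=G4=1 G1=G1&G4=0&1=0 G2=G3&G0=1&0=0 G3=G0|G4=0|1=1 G4=NOT G2=NOT 1=0 -> 10010
Step 4: G0=G4=0 G1=G1&G4=0&0=0 G2=G3&G0=1&1=1 G3=G0|G4=1|0=1 G4=NOT G2=NOT 0=1 -> 00111
State from step 4 equals state from step 2 -> cycle length 2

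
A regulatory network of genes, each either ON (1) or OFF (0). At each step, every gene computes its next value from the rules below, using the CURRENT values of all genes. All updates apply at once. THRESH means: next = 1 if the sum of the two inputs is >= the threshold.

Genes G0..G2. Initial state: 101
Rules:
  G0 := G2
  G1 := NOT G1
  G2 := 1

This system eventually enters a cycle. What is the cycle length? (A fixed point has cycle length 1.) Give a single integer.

Step 0: 101
Step 1: G0=G2=1 G1=NOT G1=NOT 0=1 G2=1(const) -> 111
Step 2: G0=G2=1 G1=NOT G1=NOT 1=0 G2=1(const) -> 101
State from step 2 equals state from step 0 -> cycle length 2

Answer: 2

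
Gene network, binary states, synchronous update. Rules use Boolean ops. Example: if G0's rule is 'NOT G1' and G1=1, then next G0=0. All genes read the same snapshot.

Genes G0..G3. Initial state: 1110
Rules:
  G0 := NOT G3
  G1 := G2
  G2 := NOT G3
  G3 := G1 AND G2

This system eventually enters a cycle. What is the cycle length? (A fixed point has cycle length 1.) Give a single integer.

Step 0: 1110
Step 1: G0=NOT G3=NOT 0=1 G1=G2=1 G2=NOT G3=NOT 0=1 G3=G1&G2=1&1=1 -> 1111
Step 2: G0=NOT G3=NOT 1=0 G1=G2=1 G2=NOT G3=NOT 1=0 G3=G1&G2=1&1=1 -> 0101
Step 3: G0=NOT G3=NOT 1=0 G1=G2=0 G2=NOT G3=NOT 1=0 G3=G1&G2=1&0=0 -> 0000
Step 4: G0=NOT G3=NOT 0=1 G1=G2=0 G2=NOT G3=NOT 0=1 G3=G1&G2=0&0=0 -> 1010
Step 5: G0=NOT G3=NOT 0=1 G1=G2=1 G2=NOT G3=NOT 0=1 G3=G1&G2=0&1=0 -> 1110
State from step 5 equals state from step 0 -> cycle length 5

Answer: 5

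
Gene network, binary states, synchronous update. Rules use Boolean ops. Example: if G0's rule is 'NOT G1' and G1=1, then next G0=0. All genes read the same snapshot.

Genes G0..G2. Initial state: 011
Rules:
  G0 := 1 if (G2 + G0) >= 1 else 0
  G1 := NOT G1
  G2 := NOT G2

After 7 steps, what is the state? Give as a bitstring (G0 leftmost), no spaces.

Step 1: G0=(1+0>=1)=1 G1=NOT G1=NOT 1=0 G2=NOT G2=NOT 1=0 -> 100
Step 2: G0=(0+1>=1)=1 G1=NOT G1=NOT 0=1 G2=NOT G2=NOT 0=1 -> 111
Step 3: G0=(1+1>=1)=1 G1=NOT G1=NOT 1=0 G2=NOT G2=NOT 1=0 -> 100
Step 4: G0=(0+1>=1)=1 G1=NOT G1=NOT 0=1 G2=NOT G2=NOT 0=1 -> 111
Step 5: G0=(1+1>=1)=1 G1=NOT G1=NOT 1=0 G2=NOT G2=NOT 1=0 -> 100
Step 6: G0=(0+1>=1)=1 G1=NOT G1=NOT 0=1 G2=NOT G2=NOT 0=1 -> 111
Step 7: G0=(1+1>=1)=1 G1=NOT G1=NOT 1=0 G2=NOT G2=NOT 1=0 -> 100

100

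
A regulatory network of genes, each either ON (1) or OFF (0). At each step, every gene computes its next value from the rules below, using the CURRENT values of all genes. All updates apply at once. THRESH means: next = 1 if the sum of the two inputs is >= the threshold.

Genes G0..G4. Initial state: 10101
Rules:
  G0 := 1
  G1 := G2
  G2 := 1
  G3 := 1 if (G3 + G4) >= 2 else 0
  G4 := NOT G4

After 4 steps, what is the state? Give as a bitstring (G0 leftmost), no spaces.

Step 1: G0=1(const) G1=G2=1 G2=1(const) G3=(0+1>=2)=0 G4=NOT G4=NOT 1=0 -> 11100
Step 2: G0=1(const) G1=G2=1 G2=1(const) G3=(0+0>=2)=0 G4=NOT G4=NOT 0=1 -> 11101
Step 3: G0=1(const) G1=G2=1 G2=1(const) G3=(0+1>=2)=0 G4=NOT G4=NOT 1=0 -> 11100
Step 4: G0=1(const) G1=G2=1 G2=1(const) G3=(0+0>=2)=0 G4=NOT G4=NOT 0=1 -> 11101

11101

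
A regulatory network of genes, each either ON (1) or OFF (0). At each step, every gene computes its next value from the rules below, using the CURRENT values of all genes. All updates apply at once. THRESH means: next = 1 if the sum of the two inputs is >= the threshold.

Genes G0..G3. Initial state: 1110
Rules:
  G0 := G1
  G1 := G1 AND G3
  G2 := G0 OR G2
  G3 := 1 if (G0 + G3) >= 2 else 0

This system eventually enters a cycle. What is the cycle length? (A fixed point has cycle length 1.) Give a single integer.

Step 0: 1110
Step 1: G0=G1=1 G1=G1&G3=1&0=0 G2=G0|G2=1|1=1 G3=(1+0>=2)=0 -> 1010
Step 2: G0=G1=0 G1=G1&G3=0&0=0 G2=G0|G2=1|1=1 G3=(1+0>=2)=0 -> 0010
Step 3: G0=G1=0 G1=G1&G3=0&0=0 G2=G0|G2=0|1=1 G3=(0+0>=2)=0 -> 0010
State from step 3 equals state from step 2 -> cycle length 1

Answer: 1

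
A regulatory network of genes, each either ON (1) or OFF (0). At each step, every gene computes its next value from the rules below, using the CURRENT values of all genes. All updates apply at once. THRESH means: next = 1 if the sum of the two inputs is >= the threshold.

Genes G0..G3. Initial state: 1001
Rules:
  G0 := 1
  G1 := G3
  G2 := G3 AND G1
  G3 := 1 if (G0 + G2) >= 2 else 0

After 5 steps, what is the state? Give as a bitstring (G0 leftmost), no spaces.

Step 1: G0=1(const) G1=G3=1 G2=G3&G1=1&0=0 G3=(1+0>=2)=0 -> 1100
Step 2: G0=1(const) G1=G3=0 G2=G3&G1=0&1=0 G3=(1+0>=2)=0 -> 1000
Step 3: G0=1(const) G1=G3=0 G2=G3&G1=0&0=0 G3=(1+0>=2)=0 -> 1000
Step 4: G0=1(const) G1=G3=0 G2=G3&G1=0&0=0 G3=(1+0>=2)=0 -> 1000
Step 5: G0=1(const) G1=G3=0 G2=G3&G1=0&0=0 G3=(1+0>=2)=0 -> 1000

1000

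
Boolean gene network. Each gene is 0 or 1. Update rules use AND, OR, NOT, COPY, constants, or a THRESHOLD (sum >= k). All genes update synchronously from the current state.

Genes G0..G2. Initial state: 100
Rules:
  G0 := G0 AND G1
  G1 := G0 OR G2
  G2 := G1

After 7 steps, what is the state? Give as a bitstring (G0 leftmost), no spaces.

Step 1: G0=G0&G1=1&0=0 G1=G0|G2=1|0=1 G2=G1=0 -> 010
Step 2: G0=G0&G1=0&1=0 G1=G0|G2=0|0=0 G2=G1=1 -> 001
Step 3: G0=G0&G1=0&0=0 G1=G0|G2=0|1=1 G2=G1=0 -> 010
Step 4: G0=G0&G1=0&1=0 G1=G0|G2=0|0=0 G2=G1=1 -> 001
Step 5: G0=G0&G1=0&0=0 G1=G0|G2=0|1=1 G2=G1=0 -> 010
Step 6: G0=G0&G1=0&1=0 G1=G0|G2=0|0=0 G2=G1=1 -> 001
Step 7: G0=G0&G1=0&0=0 G1=G0|G2=0|1=1 G2=G1=0 -> 010

010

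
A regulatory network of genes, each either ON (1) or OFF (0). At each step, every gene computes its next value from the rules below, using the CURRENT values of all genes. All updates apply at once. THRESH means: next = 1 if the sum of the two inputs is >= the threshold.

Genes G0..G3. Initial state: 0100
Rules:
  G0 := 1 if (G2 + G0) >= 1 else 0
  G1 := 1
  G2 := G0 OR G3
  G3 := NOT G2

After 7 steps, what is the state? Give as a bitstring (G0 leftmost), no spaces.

Step 1: G0=(0+0>=1)=0 G1=1(const) G2=G0|G3=0|0=0 G3=NOT G2=NOT 0=1 -> 0101
Step 2: G0=(0+0>=1)=0 G1=1(const) G2=G0|G3=0|1=1 G3=NOT G2=NOT 0=1 -> 0111
Step 3: G0=(1+0>=1)=1 G1=1(const) G2=G0|G3=0|1=1 G3=NOT G2=NOT 1=0 -> 1110
Step 4: G0=(1+1>=1)=1 G1=1(const) G2=G0|G3=1|0=1 G3=NOT G2=NOT 1=0 -> 1110
Step 5: G0=(1+1>=1)=1 G1=1(const) G2=G0|G3=1|0=1 G3=NOT G2=NOT 1=0 -> 1110
Step 6: G0=(1+1>=1)=1 G1=1(const) G2=G0|G3=1|0=1 G3=NOT G2=NOT 1=0 -> 1110
Step 7: G0=(1+1>=1)=1 G1=1(const) G2=G0|G3=1|0=1 G3=NOT G2=NOT 1=0 -> 1110

1110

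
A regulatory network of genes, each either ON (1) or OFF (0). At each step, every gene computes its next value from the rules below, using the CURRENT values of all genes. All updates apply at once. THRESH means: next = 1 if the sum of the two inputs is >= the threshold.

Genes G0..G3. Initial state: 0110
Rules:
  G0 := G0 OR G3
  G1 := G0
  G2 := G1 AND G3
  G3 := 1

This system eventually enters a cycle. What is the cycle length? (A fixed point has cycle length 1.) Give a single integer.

Answer: 1

Derivation:
Step 0: 0110
Step 1: G0=G0|G3=0|0=0 G1=G0=0 G2=G1&G3=1&0=0 G3=1(const) -> 0001
Step 2: G0=G0|G3=0|1=1 G1=G0=0 G2=G1&G3=0&1=0 G3=1(const) -> 1001
Step 3: G0=G0|G3=1|1=1 G1=G0=1 G2=G1&G3=0&1=0 G3=1(const) -> 1101
Step 4: G0=G0|G3=1|1=1 G1=G0=1 G2=G1&G3=1&1=1 G3=1(const) -> 1111
Step 5: G0=G0|G3=1|1=1 G1=G0=1 G2=G1&G3=1&1=1 G3=1(const) -> 1111
State from step 5 equals state from step 4 -> cycle length 1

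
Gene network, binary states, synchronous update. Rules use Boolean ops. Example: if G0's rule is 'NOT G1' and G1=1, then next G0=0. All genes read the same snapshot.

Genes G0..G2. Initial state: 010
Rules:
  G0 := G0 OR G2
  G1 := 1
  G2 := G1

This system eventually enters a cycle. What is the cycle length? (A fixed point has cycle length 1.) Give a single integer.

Step 0: 010
Step 1: G0=G0|G2=0|0=0 G1=1(const) G2=G1=1 -> 011
Step 2: G0=G0|G2=0|1=1 G1=1(const) G2=G1=1 -> 111
Step 3: G0=G0|G2=1|1=1 G1=1(const) G2=G1=1 -> 111
State from step 3 equals state from step 2 -> cycle length 1

Answer: 1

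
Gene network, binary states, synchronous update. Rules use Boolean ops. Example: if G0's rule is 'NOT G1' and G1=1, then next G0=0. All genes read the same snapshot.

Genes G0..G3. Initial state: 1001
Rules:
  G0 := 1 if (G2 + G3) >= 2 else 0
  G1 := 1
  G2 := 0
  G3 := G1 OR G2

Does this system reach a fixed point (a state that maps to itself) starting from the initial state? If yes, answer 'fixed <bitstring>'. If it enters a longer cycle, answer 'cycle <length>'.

Step 0: 1001
Step 1: G0=(0+1>=2)=0 G1=1(const) G2=0(const) G3=G1|G2=0|0=0 -> 0100
Step 2: G0=(0+0>=2)=0 G1=1(const) G2=0(const) G3=G1|G2=1|0=1 -> 0101
Step 3: G0=(0+1>=2)=0 G1=1(const) G2=0(const) G3=G1|G2=1|0=1 -> 0101
Fixed point reached at step 2: 0101

Answer: fixed 0101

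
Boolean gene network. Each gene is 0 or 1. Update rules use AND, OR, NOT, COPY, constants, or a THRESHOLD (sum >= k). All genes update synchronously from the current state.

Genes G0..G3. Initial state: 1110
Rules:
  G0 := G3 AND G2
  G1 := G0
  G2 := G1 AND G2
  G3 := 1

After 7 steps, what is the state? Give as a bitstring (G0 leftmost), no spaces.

Step 1: G0=G3&G2=0&1=0 G1=G0=1 G2=G1&G2=1&1=1 G3=1(const) -> 0111
Step 2: G0=G3&G2=1&1=1 G1=G0=0 G2=G1&G2=1&1=1 G3=1(const) -> 1011
Step 3: G0=G3&G2=1&1=1 G1=G0=1 G2=G1&G2=0&1=0 G3=1(const) -> 1101
Step 4: G0=G3&G2=1&0=0 G1=G0=1 G2=G1&G2=1&0=0 G3=1(const) -> 0101
Step 5: G0=G3&G2=1&0=0 G1=G0=0 G2=G1&G2=1&0=0 G3=1(const) -> 0001
Step 6: G0=G3&G2=1&0=0 G1=G0=0 G2=G1&G2=0&0=0 G3=1(const) -> 0001
Step 7: G0=G3&G2=1&0=0 G1=G0=0 G2=G1&G2=0&0=0 G3=1(const) -> 0001

0001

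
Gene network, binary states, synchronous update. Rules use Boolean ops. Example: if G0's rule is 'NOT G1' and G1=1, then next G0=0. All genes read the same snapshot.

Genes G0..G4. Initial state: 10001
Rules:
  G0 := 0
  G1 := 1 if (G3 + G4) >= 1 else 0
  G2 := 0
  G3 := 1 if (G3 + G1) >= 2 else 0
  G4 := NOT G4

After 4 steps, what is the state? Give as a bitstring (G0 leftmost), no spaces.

Step 1: G0=0(const) G1=(0+1>=1)=1 G2=0(const) G3=(0+0>=2)=0 G4=NOT G4=NOT 1=0 -> 01000
Step 2: G0=0(const) G1=(0+0>=1)=0 G2=0(const) G3=(0+1>=2)=0 G4=NOT G4=NOT 0=1 -> 00001
Step 3: G0=0(const) G1=(0+1>=1)=1 G2=0(const) G3=(0+0>=2)=0 G4=NOT G4=NOT 1=0 -> 01000
Step 4: G0=0(const) G1=(0+0>=1)=0 G2=0(const) G3=(0+1>=2)=0 G4=NOT G4=NOT 0=1 -> 00001

00001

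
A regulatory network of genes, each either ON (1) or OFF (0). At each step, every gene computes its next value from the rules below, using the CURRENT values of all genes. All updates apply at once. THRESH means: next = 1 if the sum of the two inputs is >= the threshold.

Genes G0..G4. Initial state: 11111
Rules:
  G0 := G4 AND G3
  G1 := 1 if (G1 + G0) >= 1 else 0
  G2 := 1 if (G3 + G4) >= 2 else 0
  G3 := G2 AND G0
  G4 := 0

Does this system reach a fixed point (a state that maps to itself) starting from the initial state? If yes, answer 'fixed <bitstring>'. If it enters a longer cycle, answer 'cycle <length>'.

Answer: fixed 01000

Derivation:
Step 0: 11111
Step 1: G0=G4&G3=1&1=1 G1=(1+1>=1)=1 G2=(1+1>=2)=1 G3=G2&G0=1&1=1 G4=0(const) -> 11110
Step 2: G0=G4&G3=0&1=0 G1=(1+1>=1)=1 G2=(1+0>=2)=0 G3=G2&G0=1&1=1 G4=0(const) -> 01010
Step 3: G0=G4&G3=0&1=0 G1=(1+0>=1)=1 G2=(1+0>=2)=0 G3=G2&G0=0&0=0 G4=0(const) -> 01000
Step 4: G0=G4&G3=0&0=0 G1=(1+0>=1)=1 G2=(0+0>=2)=0 G3=G2&G0=0&0=0 G4=0(const) -> 01000
Fixed point reached at step 3: 01000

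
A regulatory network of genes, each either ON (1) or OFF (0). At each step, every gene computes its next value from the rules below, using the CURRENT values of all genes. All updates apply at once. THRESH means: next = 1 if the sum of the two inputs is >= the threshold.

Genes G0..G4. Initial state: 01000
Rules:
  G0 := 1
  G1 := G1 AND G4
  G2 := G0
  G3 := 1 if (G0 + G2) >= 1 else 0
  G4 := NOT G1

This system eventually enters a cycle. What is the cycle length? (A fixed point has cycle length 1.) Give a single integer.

Answer: 1

Derivation:
Step 0: 01000
Step 1: G0=1(const) G1=G1&G4=1&0=0 G2=G0=0 G3=(0+0>=1)=0 G4=NOT G1=NOT 1=0 -> 10000
Step 2: G0=1(const) G1=G1&G4=0&0=0 G2=G0=1 G3=(1+0>=1)=1 G4=NOT G1=NOT 0=1 -> 10111
Step 3: G0=1(const) G1=G1&G4=0&1=0 G2=G0=1 G3=(1+1>=1)=1 G4=NOT G1=NOT 0=1 -> 10111
State from step 3 equals state from step 2 -> cycle length 1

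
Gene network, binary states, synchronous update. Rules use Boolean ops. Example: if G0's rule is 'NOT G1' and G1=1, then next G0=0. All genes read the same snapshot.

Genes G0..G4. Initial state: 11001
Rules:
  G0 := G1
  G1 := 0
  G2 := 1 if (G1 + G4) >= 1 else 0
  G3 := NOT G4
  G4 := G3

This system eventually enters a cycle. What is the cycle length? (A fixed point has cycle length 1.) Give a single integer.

Step 0: 11001
Step 1: G0=G1=1 G1=0(const) G2=(1+1>=1)=1 G3=NOT G4=NOT 1=0 G4=G3=0 -> 10100
Step 2: G0=G1=0 G1=0(const) G2=(0+0>=1)=0 G3=NOT G4=NOT 0=1 G4=G3=0 -> 00010
Step 3: G0=G1=0 G1=0(const) G2=(0+0>=1)=0 G3=NOT G4=NOT 0=1 G4=G3=1 -> 00011
Step 4: G0=G1=0 G1=0(const) G2=(0+1>=1)=1 G3=NOT G4=NOT 1=0 G4=G3=1 -> 00101
Step 5: G0=G1=0 G1=0(const) G2=(0+1>=1)=1 G3=NOT G4=NOT 1=0 G4=G3=0 -> 00100
Step 6: G0=G1=0 G1=0(const) G2=(0+0>=1)=0 G3=NOT G4=NOT 0=1 G4=G3=0 -> 00010
State from step 6 equals state from step 2 -> cycle length 4

Answer: 4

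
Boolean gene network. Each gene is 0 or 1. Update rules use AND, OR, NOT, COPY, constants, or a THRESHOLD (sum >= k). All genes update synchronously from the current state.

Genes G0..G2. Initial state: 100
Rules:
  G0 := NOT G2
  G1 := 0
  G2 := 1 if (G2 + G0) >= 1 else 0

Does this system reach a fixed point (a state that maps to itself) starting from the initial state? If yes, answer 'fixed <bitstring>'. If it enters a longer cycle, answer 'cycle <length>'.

Answer: fixed 001

Derivation:
Step 0: 100
Step 1: G0=NOT G2=NOT 0=1 G1=0(const) G2=(0+1>=1)=1 -> 101
Step 2: G0=NOT G2=NOT 1=0 G1=0(const) G2=(1+1>=1)=1 -> 001
Step 3: G0=NOT G2=NOT 1=0 G1=0(const) G2=(1+0>=1)=1 -> 001
Fixed point reached at step 2: 001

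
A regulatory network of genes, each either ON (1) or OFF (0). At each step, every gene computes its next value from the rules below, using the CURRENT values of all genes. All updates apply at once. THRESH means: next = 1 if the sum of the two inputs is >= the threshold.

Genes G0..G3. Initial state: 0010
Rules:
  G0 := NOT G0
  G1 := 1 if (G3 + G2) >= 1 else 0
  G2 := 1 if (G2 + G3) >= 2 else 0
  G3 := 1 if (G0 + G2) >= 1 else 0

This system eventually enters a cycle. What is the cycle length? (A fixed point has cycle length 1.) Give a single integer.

Step 0: 0010
Step 1: G0=NOT G0=NOT 0=1 G1=(0+1>=1)=1 G2=(1+0>=2)=0 G3=(0+1>=1)=1 -> 1101
Step 2: G0=NOT G0=NOT 1=0 G1=(1+0>=1)=1 G2=(0+1>=2)=0 G3=(1+0>=1)=1 -> 0101
Step 3: G0=NOT G0=NOT 0=1 G1=(1+0>=1)=1 G2=(0+1>=2)=0 G3=(0+0>=1)=0 -> 1100
Step 4: G0=NOT G0=NOT 1=0 G1=(0+0>=1)=0 G2=(0+0>=2)=0 G3=(1+0>=1)=1 -> 0001
Step 5: G0=NOT G0=NOT 0=1 G1=(1+0>=1)=1 G2=(0+1>=2)=0 G3=(0+0>=1)=0 -> 1100
State from step 5 equals state from step 3 -> cycle length 2

Answer: 2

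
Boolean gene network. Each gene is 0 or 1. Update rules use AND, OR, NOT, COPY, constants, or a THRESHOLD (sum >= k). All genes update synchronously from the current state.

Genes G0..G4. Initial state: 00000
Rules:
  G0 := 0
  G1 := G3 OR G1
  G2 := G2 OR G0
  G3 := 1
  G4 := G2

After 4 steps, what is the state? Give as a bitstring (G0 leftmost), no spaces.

Step 1: G0=0(const) G1=G3|G1=0|0=0 G2=G2|G0=0|0=0 G3=1(const) G4=G2=0 -> 00010
Step 2: G0=0(const) G1=G3|G1=1|0=1 G2=G2|G0=0|0=0 G3=1(const) G4=G2=0 -> 01010
Step 3: G0=0(const) G1=G3|G1=1|1=1 G2=G2|G0=0|0=0 G3=1(const) G4=G2=0 -> 01010
Step 4: G0=0(const) G1=G3|G1=1|1=1 G2=G2|G0=0|0=0 G3=1(const) G4=G2=0 -> 01010

01010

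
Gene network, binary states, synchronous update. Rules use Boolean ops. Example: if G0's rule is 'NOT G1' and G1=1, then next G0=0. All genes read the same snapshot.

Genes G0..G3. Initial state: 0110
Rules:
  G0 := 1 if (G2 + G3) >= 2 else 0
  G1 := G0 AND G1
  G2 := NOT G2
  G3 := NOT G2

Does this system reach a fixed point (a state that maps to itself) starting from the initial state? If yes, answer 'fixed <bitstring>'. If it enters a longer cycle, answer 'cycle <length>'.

Answer: cycle 2

Derivation:
Step 0: 0110
Step 1: G0=(1+0>=2)=0 G1=G0&G1=0&1=0 G2=NOT G2=NOT 1=0 G3=NOT G2=NOT 1=0 -> 0000
Step 2: G0=(0+0>=2)=0 G1=G0&G1=0&0=0 G2=NOT G2=NOT 0=1 G3=NOT G2=NOT 0=1 -> 0011
Step 3: G0=(1+1>=2)=1 G1=G0&G1=0&0=0 G2=NOT G2=NOT 1=0 G3=NOT G2=NOT 1=0 -> 1000
Step 4: G0=(0+0>=2)=0 G1=G0&G1=1&0=0 G2=NOT G2=NOT 0=1 G3=NOT G2=NOT 0=1 -> 0011
Cycle of length 2 starting at step 2 -> no fixed point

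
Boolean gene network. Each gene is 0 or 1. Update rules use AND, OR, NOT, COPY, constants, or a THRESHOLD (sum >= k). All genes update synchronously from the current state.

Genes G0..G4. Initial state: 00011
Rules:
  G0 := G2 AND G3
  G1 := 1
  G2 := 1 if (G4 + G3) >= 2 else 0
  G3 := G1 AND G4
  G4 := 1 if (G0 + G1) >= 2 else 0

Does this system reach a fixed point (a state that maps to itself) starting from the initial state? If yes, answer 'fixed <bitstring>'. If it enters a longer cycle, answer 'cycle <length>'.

Step 0: 00011
Step 1: G0=G2&G3=0&1=0 G1=1(const) G2=(1+1>=2)=1 G3=G1&G4=0&1=0 G4=(0+0>=2)=0 -> 01100
Step 2: G0=G2&G3=1&0=0 G1=1(const) G2=(0+0>=2)=0 G3=G1&G4=1&0=0 G4=(0+1>=2)=0 -> 01000
Step 3: G0=G2&G3=0&0=0 G1=1(const) G2=(0+0>=2)=0 G3=G1&G4=1&0=0 G4=(0+1>=2)=0 -> 01000
Fixed point reached at step 2: 01000

Answer: fixed 01000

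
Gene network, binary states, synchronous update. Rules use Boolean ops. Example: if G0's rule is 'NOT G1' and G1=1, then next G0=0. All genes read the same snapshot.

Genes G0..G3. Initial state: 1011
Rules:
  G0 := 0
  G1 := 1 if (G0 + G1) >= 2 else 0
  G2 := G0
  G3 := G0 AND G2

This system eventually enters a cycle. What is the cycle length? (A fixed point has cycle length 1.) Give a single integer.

Answer: 1

Derivation:
Step 0: 1011
Step 1: G0=0(const) G1=(1+0>=2)=0 G2=G0=1 G3=G0&G2=1&1=1 -> 0011
Step 2: G0=0(const) G1=(0+0>=2)=0 G2=G0=0 G3=G0&G2=0&1=0 -> 0000
Step 3: G0=0(const) G1=(0+0>=2)=0 G2=G0=0 G3=G0&G2=0&0=0 -> 0000
State from step 3 equals state from step 2 -> cycle length 1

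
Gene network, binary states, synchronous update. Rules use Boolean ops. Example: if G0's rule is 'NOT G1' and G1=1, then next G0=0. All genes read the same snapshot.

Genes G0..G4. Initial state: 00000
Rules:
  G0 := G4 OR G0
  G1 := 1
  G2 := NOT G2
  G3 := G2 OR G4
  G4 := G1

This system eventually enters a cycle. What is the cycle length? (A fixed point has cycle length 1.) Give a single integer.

Answer: 2

Derivation:
Step 0: 00000
Step 1: G0=G4|G0=0|0=0 G1=1(const) G2=NOT G2=NOT 0=1 G3=G2|G4=0|0=0 G4=G1=0 -> 01100
Step 2: G0=G4|G0=0|0=0 G1=1(const) G2=NOT G2=NOT 1=0 G3=G2|G4=1|0=1 G4=G1=1 -> 01011
Step 3: G0=G4|G0=1|0=1 G1=1(const) G2=NOT G2=NOT 0=1 G3=G2|G4=0|1=1 G4=G1=1 -> 11111
Step 4: G0=G4|G0=1|1=1 G1=1(const) G2=NOT G2=NOT 1=0 G3=G2|G4=1|1=1 G4=G1=1 -> 11011
Step 5: G0=G4|G0=1|1=1 G1=1(const) G2=NOT G2=NOT 0=1 G3=G2|G4=0|1=1 G4=G1=1 -> 11111
State from step 5 equals state from step 3 -> cycle length 2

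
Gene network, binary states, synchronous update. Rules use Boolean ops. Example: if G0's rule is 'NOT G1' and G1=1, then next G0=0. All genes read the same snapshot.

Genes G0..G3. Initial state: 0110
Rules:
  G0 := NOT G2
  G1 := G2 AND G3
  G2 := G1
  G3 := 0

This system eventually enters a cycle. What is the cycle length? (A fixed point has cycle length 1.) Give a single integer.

Answer: 1

Derivation:
Step 0: 0110
Step 1: G0=NOT G2=NOT 1=0 G1=G2&G3=1&0=0 G2=G1=1 G3=0(const) -> 0010
Step 2: G0=NOT G2=NOT 1=0 G1=G2&G3=1&0=0 G2=G1=0 G3=0(const) -> 0000
Step 3: G0=NOT G2=NOT 0=1 G1=G2&G3=0&0=0 G2=G1=0 G3=0(const) -> 1000
Step 4: G0=NOT G2=NOT 0=1 G1=G2&G3=0&0=0 G2=G1=0 G3=0(const) -> 1000
State from step 4 equals state from step 3 -> cycle length 1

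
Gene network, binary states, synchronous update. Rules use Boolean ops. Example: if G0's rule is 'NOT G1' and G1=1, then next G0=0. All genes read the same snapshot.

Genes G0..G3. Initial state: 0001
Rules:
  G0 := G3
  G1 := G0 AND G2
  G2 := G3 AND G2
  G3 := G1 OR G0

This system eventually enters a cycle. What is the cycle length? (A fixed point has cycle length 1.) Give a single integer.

Step 0: 0001
Step 1: G0=G3=1 G1=G0&G2=0&0=0 G2=G3&G2=1&0=0 G3=G1|G0=0|0=0 -> 1000
Step 2: G0=G3=0 G1=G0&G2=1&0=0 G2=G3&G2=0&0=0 G3=G1|G0=0|1=1 -> 0001
State from step 2 equals state from step 0 -> cycle length 2

Answer: 2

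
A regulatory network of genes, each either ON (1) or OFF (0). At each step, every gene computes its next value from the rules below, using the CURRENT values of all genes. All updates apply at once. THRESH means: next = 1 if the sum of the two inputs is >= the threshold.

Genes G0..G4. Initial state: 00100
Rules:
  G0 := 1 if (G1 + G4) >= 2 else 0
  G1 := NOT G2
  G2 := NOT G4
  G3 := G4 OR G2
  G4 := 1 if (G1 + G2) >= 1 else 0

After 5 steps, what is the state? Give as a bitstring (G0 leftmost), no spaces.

Step 1: G0=(0+0>=2)=0 G1=NOT G2=NOT 1=0 G2=NOT G4=NOT 0=1 G3=G4|G2=0|1=1 G4=(0+1>=1)=1 -> 00111
Step 2: G0=(0+1>=2)=0 G1=NOT G2=NOT 1=0 G2=NOT G4=NOT 1=0 G3=G4|G2=1|1=1 G4=(0+1>=1)=1 -> 00011
Step 3: G0=(0+1>=2)=0 G1=NOT G2=NOT 0=1 G2=NOT G4=NOT 1=0 G3=G4|G2=1|0=1 G4=(0+0>=1)=0 -> 01010
Step 4: G0=(1+0>=2)=0 G1=NOT G2=NOT 0=1 G2=NOT G4=NOT 0=1 G3=G4|G2=0|0=0 G4=(1+0>=1)=1 -> 01101
Step 5: G0=(1+1>=2)=1 G1=NOT G2=NOT 1=0 G2=NOT G4=NOT 1=0 G3=G4|G2=1|1=1 G4=(1+1>=1)=1 -> 10011

10011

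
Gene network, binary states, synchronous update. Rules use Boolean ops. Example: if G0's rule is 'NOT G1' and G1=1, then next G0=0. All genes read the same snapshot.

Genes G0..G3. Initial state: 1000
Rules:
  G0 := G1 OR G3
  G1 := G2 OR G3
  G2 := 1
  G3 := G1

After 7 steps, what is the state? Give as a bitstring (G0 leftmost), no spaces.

Step 1: G0=G1|G3=0|0=0 G1=G2|G3=0|0=0 G2=1(const) G3=G1=0 -> 0010
Step 2: G0=G1|G3=0|0=0 G1=G2|G3=1|0=1 G2=1(const) G3=G1=0 -> 0110
Step 3: G0=G1|G3=1|0=1 G1=G2|G3=1|0=1 G2=1(const) G3=G1=1 -> 1111
Step 4: G0=G1|G3=1|1=1 G1=G2|G3=1|1=1 G2=1(const) G3=G1=1 -> 1111
Step 5: G0=G1|G3=1|1=1 G1=G2|G3=1|1=1 G2=1(const) G3=G1=1 -> 1111
Step 6: G0=G1|G3=1|1=1 G1=G2|G3=1|1=1 G2=1(const) G3=G1=1 -> 1111
Step 7: G0=G1|G3=1|1=1 G1=G2|G3=1|1=1 G2=1(const) G3=G1=1 -> 1111

1111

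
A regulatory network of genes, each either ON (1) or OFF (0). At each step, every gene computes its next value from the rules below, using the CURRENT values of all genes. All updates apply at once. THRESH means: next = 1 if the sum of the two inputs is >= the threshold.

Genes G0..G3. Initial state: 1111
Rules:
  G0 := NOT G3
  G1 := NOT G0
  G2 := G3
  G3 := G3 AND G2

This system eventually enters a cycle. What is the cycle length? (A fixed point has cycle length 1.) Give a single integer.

Answer: 1

Derivation:
Step 0: 1111
Step 1: G0=NOT G3=NOT 1=0 G1=NOT G0=NOT 1=0 G2=G3=1 G3=G3&G2=1&1=1 -> 0011
Step 2: G0=NOT G3=NOT 1=0 G1=NOT G0=NOT 0=1 G2=G3=1 G3=G3&G2=1&1=1 -> 0111
Step 3: G0=NOT G3=NOT 1=0 G1=NOT G0=NOT 0=1 G2=G3=1 G3=G3&G2=1&1=1 -> 0111
State from step 3 equals state from step 2 -> cycle length 1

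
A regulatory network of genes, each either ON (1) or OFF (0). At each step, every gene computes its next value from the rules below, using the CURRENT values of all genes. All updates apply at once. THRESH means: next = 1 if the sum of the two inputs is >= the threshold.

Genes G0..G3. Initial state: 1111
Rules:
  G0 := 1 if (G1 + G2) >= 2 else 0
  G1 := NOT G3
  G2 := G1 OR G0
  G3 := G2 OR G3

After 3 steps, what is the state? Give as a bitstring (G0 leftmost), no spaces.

Step 1: G0=(1+1>=2)=1 G1=NOT G3=NOT 1=0 G2=G1|G0=1|1=1 G3=G2|G3=1|1=1 -> 1011
Step 2: G0=(0+1>=2)=0 G1=NOT G3=NOT 1=0 G2=G1|G0=0|1=1 G3=G2|G3=1|1=1 -> 0011
Step 3: G0=(0+1>=2)=0 G1=NOT G3=NOT 1=0 G2=G1|G0=0|0=0 G3=G2|G3=1|1=1 -> 0001

0001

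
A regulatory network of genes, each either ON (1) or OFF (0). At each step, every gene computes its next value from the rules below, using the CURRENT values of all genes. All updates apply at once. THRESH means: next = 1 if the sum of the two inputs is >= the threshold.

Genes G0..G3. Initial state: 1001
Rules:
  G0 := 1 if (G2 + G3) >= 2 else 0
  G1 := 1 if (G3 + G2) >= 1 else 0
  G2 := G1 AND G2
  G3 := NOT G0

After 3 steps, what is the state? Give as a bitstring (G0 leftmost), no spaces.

Step 1: G0=(0+1>=2)=0 G1=(1+0>=1)=1 G2=G1&G2=0&0=0 G3=NOT G0=NOT 1=0 -> 0100
Step 2: G0=(0+0>=2)=0 G1=(0+0>=1)=0 G2=G1&G2=1&0=0 G3=NOT G0=NOT 0=1 -> 0001
Step 3: G0=(0+1>=2)=0 G1=(1+0>=1)=1 G2=G1&G2=0&0=0 G3=NOT G0=NOT 0=1 -> 0101

0101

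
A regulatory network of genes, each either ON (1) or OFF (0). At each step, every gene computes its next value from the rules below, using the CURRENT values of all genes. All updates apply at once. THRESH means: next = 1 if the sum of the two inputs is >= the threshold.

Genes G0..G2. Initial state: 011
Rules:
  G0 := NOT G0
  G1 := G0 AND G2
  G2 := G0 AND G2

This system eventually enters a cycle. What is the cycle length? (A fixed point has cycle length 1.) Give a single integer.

Step 0: 011
Step 1: G0=NOT G0=NOT 0=1 G1=G0&G2=0&1=0 G2=G0&G2=0&1=0 -> 100
Step 2: G0=NOT G0=NOT 1=0 G1=G0&G2=1&0=0 G2=G0&G2=1&0=0 -> 000
Step 3: G0=NOT G0=NOT 0=1 G1=G0&G2=0&0=0 G2=G0&G2=0&0=0 -> 100
State from step 3 equals state from step 1 -> cycle length 2

Answer: 2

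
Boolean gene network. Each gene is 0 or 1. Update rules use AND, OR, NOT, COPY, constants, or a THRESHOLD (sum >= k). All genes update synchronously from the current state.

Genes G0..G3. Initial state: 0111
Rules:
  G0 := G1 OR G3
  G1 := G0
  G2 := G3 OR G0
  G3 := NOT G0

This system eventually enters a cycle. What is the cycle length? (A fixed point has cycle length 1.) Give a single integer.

Step 0: 0111
Step 1: G0=G1|G3=1|1=1 G1=G0=0 G2=G3|G0=1|0=1 G3=NOT G0=NOT 0=1 -> 1011
Step 2: G0=G1|G3=0|1=1 G1=G0=1 G2=G3|G0=1|1=1 G3=NOT G0=NOT 1=0 -> 1110
Step 3: G0=G1|G3=1|0=1 G1=G0=1 G2=G3|G0=0|1=1 G3=NOT G0=NOT 1=0 -> 1110
State from step 3 equals state from step 2 -> cycle length 1

Answer: 1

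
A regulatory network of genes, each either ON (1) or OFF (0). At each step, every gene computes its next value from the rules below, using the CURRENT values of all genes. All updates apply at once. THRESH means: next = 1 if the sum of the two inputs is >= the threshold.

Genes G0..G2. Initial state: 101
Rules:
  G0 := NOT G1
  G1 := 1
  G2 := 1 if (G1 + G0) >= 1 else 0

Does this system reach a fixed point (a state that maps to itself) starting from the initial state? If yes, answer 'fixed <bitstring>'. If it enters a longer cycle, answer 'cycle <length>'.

Answer: fixed 011

Derivation:
Step 0: 101
Step 1: G0=NOT G1=NOT 0=1 G1=1(const) G2=(0+1>=1)=1 -> 111
Step 2: G0=NOT G1=NOT 1=0 G1=1(const) G2=(1+1>=1)=1 -> 011
Step 3: G0=NOT G1=NOT 1=0 G1=1(const) G2=(1+0>=1)=1 -> 011
Fixed point reached at step 2: 011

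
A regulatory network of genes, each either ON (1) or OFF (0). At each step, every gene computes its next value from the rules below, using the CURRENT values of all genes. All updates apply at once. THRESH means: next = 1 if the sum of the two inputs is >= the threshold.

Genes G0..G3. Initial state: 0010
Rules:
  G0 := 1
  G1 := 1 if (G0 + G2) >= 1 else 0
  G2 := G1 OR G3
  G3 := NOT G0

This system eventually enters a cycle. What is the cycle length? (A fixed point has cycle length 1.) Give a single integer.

Answer: 1

Derivation:
Step 0: 0010
Step 1: G0=1(const) G1=(0+1>=1)=1 G2=G1|G3=0|0=0 G3=NOT G0=NOT 0=1 -> 1101
Step 2: G0=1(const) G1=(1+0>=1)=1 G2=G1|G3=1|1=1 G3=NOT G0=NOT 1=0 -> 1110
Step 3: G0=1(const) G1=(1+1>=1)=1 G2=G1|G3=1|0=1 G3=NOT G0=NOT 1=0 -> 1110
State from step 3 equals state from step 2 -> cycle length 1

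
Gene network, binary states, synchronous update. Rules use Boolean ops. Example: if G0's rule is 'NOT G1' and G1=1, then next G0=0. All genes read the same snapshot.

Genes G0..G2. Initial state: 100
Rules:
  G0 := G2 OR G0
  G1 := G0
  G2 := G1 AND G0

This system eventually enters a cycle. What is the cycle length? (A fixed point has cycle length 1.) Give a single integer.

Answer: 1

Derivation:
Step 0: 100
Step 1: G0=G2|G0=0|1=1 G1=G0=1 G2=G1&G0=0&1=0 -> 110
Step 2: G0=G2|G0=0|1=1 G1=G0=1 G2=G1&G0=1&1=1 -> 111
Step 3: G0=G2|G0=1|1=1 G1=G0=1 G2=G1&G0=1&1=1 -> 111
State from step 3 equals state from step 2 -> cycle length 1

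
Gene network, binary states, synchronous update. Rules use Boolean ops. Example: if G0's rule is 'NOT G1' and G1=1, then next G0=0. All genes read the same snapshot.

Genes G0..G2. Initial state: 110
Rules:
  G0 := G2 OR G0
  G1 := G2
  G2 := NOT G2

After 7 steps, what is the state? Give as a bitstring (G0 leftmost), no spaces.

Step 1: G0=G2|G0=0|1=1 G1=G2=0 G2=NOT G2=NOT 0=1 -> 101
Step 2: G0=G2|G0=1|1=1 G1=G2=1 G2=NOT G2=NOT 1=0 -> 110
Step 3: G0=G2|G0=0|1=1 G1=G2=0 G2=NOT G2=NOT 0=1 -> 101
Step 4: G0=G2|G0=1|1=1 G1=G2=1 G2=NOT G2=NOT 1=0 -> 110
Step 5: G0=G2|G0=0|1=1 G1=G2=0 G2=NOT G2=NOT 0=1 -> 101
Step 6: G0=G2|G0=1|1=1 G1=G2=1 G2=NOT G2=NOT 1=0 -> 110
Step 7: G0=G2|G0=0|1=1 G1=G2=0 G2=NOT G2=NOT 0=1 -> 101

101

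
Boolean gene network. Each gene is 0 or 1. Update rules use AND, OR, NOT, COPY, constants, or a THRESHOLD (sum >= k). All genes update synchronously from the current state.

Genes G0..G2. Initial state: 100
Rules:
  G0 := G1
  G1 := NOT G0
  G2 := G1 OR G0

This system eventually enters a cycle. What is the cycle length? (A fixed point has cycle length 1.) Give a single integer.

Answer: 4

Derivation:
Step 0: 100
Step 1: G0=G1=0 G1=NOT G0=NOT 1=0 G2=G1|G0=0|1=1 -> 001
Step 2: G0=G1=0 G1=NOT G0=NOT 0=1 G2=G1|G0=0|0=0 -> 010
Step 3: G0=G1=1 G1=NOT G0=NOT 0=1 G2=G1|G0=1|0=1 -> 111
Step 4: G0=G1=1 G1=NOT G0=NOT 1=0 G2=G1|G0=1|1=1 -> 101
Step 5: G0=G1=0 G1=NOT G0=NOT 1=0 G2=G1|G0=0|1=1 -> 001
State from step 5 equals state from step 1 -> cycle length 4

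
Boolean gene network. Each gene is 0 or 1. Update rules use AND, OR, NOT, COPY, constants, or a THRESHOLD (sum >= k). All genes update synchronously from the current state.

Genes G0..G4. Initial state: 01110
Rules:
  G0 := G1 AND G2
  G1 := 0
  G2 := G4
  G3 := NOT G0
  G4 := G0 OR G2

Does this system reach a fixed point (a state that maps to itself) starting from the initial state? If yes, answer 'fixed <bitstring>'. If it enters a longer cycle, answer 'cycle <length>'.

Answer: fixed 00111

Derivation:
Step 0: 01110
Step 1: G0=G1&G2=1&1=1 G1=0(const) G2=G4=0 G3=NOT G0=NOT 0=1 G4=G0|G2=0|1=1 -> 10011
Step 2: G0=G1&G2=0&0=0 G1=0(const) G2=G4=1 G3=NOT G0=NOT 1=0 G4=G0|G2=1|0=1 -> 00101
Step 3: G0=G1&G2=0&1=0 G1=0(const) G2=G4=1 G3=NOT G0=NOT 0=1 G4=G0|G2=0|1=1 -> 00111
Step 4: G0=G1&G2=0&1=0 G1=0(const) G2=G4=1 G3=NOT G0=NOT 0=1 G4=G0|G2=0|1=1 -> 00111
Fixed point reached at step 3: 00111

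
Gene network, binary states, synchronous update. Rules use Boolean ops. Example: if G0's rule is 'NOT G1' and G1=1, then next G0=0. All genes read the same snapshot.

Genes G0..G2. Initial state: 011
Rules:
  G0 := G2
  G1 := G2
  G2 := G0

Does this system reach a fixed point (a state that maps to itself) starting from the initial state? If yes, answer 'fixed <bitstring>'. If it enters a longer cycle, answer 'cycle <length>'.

Answer: cycle 2

Derivation:
Step 0: 011
Step 1: G0=G2=1 G1=G2=1 G2=G0=0 -> 110
Step 2: G0=G2=0 G1=G2=0 G2=G0=1 -> 001
Step 3: G0=G2=1 G1=G2=1 G2=G0=0 -> 110
Cycle of length 2 starting at step 1 -> no fixed point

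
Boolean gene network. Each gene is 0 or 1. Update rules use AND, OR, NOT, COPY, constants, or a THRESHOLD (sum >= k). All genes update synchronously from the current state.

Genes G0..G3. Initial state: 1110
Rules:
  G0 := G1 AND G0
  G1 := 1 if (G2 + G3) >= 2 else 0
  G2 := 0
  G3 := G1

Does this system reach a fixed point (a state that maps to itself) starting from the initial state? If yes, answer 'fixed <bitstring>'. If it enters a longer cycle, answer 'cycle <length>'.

Step 0: 1110
Step 1: G0=G1&G0=1&1=1 G1=(1+0>=2)=0 G2=0(const) G3=G1=1 -> 1001
Step 2: G0=G1&G0=0&1=0 G1=(0+1>=2)=0 G2=0(const) G3=G1=0 -> 0000
Step 3: G0=G1&G0=0&0=0 G1=(0+0>=2)=0 G2=0(const) G3=G1=0 -> 0000
Fixed point reached at step 2: 0000

Answer: fixed 0000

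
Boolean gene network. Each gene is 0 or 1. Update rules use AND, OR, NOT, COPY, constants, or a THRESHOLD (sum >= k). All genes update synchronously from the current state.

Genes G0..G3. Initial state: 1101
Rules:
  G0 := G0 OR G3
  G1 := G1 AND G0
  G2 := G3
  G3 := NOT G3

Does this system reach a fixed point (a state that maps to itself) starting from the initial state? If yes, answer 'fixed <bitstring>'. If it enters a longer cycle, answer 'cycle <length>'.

Answer: cycle 2

Derivation:
Step 0: 1101
Step 1: G0=G0|G3=1|1=1 G1=G1&G0=1&1=1 G2=G3=1 G3=NOT G3=NOT 1=0 -> 1110
Step 2: G0=G0|G3=1|0=1 G1=G1&G0=1&1=1 G2=G3=0 G3=NOT G3=NOT 0=1 -> 1101
Cycle of length 2 starting at step 0 -> no fixed point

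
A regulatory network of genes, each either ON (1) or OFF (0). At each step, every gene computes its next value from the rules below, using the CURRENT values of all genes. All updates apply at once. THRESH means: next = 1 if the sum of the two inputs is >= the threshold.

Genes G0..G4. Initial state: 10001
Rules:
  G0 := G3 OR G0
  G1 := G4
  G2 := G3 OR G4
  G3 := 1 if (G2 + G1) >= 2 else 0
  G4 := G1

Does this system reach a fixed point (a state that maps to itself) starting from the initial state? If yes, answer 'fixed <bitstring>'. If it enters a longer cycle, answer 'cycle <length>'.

Step 0: 10001
Step 1: G0=G3|G0=0|1=1 G1=G4=1 G2=G3|G4=0|1=1 G3=(0+0>=2)=0 G4=G1=0 -> 11100
Step 2: G0=G3|G0=0|1=1 G1=G4=0 G2=G3|G4=0|0=0 G3=(1+1>=2)=1 G4=G1=1 -> 10011
Step 3: G0=G3|G0=1|1=1 G1=G4=1 G2=G3|G4=1|1=1 G3=(0+0>=2)=0 G4=G1=0 -> 11100
Cycle of length 2 starting at step 1 -> no fixed point

Answer: cycle 2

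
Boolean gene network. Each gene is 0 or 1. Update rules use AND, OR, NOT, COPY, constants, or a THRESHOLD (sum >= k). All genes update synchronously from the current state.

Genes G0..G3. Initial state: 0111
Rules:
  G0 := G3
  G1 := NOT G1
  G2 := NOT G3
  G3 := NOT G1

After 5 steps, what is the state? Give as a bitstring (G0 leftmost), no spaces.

Step 1: G0=G3=1 G1=NOT G1=NOT 1=0 G2=NOT G3=NOT 1=0 G3=NOT G1=NOT 1=0 -> 1000
Step 2: G0=G3=0 G1=NOT G1=NOT 0=1 G2=NOT G3=NOT 0=1 G3=NOT G1=NOT 0=1 -> 0111
Step 3: G0=G3=1 G1=NOT G1=NOT 1=0 G2=NOT G3=NOT 1=0 G3=NOT G1=NOT 1=0 -> 1000
Step 4: G0=G3=0 G1=NOT G1=NOT 0=1 G2=NOT G3=NOT 0=1 G3=NOT G1=NOT 0=1 -> 0111
Step 5: G0=G3=1 G1=NOT G1=NOT 1=0 G2=NOT G3=NOT 1=0 G3=NOT G1=NOT 1=0 -> 1000

1000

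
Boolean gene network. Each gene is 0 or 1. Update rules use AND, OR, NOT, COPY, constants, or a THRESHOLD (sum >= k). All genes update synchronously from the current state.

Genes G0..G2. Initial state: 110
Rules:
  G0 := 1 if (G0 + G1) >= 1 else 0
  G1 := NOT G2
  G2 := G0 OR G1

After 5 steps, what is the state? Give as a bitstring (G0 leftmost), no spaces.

Step 1: G0=(1+1>=1)=1 G1=NOT G2=NOT 0=1 G2=G0|G1=1|1=1 -> 111
Step 2: G0=(1+1>=1)=1 G1=NOT G2=NOT 1=0 G2=G0|G1=1|1=1 -> 101
Step 3: G0=(1+0>=1)=1 G1=NOT G2=NOT 1=0 G2=G0|G1=1|0=1 -> 101
Step 4: G0=(1+0>=1)=1 G1=NOT G2=NOT 1=0 G2=G0|G1=1|0=1 -> 101
Step 5: G0=(1+0>=1)=1 G1=NOT G2=NOT 1=0 G2=G0|G1=1|0=1 -> 101

101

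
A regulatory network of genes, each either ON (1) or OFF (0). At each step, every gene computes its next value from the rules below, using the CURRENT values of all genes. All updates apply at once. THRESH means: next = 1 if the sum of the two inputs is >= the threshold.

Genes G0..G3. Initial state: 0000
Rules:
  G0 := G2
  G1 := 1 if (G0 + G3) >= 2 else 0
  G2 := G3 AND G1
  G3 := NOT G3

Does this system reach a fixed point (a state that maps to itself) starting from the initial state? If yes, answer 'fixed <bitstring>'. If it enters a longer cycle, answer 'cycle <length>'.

Answer: cycle 2

Derivation:
Step 0: 0000
Step 1: G0=G2=0 G1=(0+0>=2)=0 G2=G3&G1=0&0=0 G3=NOT G3=NOT 0=1 -> 0001
Step 2: G0=G2=0 G1=(0+1>=2)=0 G2=G3&G1=1&0=0 G3=NOT G3=NOT 1=0 -> 0000
Cycle of length 2 starting at step 0 -> no fixed point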